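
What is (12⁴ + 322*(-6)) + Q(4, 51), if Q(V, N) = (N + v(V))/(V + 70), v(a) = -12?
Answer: 1391535/74 ≈ 18805.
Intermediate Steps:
Q(V, N) = (-12 + N)/(70 + V) (Q(V, N) = (N - 12)/(V + 70) = (-12 + N)/(70 + V))
(12⁴ + 322*(-6)) + Q(4, 51) = (12⁴ + 322*(-6)) + (-12 + 51)/(70 + 4) = (20736 - 1932) + 39/74 = 18804 + (1/74)*39 = 18804 + 39/74 = 1391535/74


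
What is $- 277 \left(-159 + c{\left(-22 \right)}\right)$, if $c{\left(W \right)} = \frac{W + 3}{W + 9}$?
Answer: $\frac{567296}{13} \approx 43638.0$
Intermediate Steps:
$c{\left(W \right)} = \frac{3 + W}{9 + W}$
$- 277 \left(-159 + c{\left(-22 \right)}\right) = - 277 \left(-159 + \frac{3 - 22}{9 - 22}\right) = - 277 \left(-159 + \frac{1}{-13} \left(-19\right)\right) = - 277 \left(-159 - - \frac{19}{13}\right) = - 277 \left(-159 + \frac{19}{13}\right) = \left(-277\right) \left(- \frac{2048}{13}\right) = \frac{567296}{13}$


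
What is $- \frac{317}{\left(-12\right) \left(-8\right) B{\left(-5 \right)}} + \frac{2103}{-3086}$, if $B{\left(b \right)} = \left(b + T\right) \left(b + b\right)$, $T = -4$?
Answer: $- \frac{9574091}{13331520} \approx -0.71815$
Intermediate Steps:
$B{\left(b \right)} = 2 b \left(-4 + b\right)$ ($B{\left(b \right)} = \left(b - 4\right) \left(b + b\right) = \left(-4 + b\right) 2 b = 2 b \left(-4 + b\right)$)
$- \frac{317}{\left(-12\right) \left(-8\right) B{\left(-5 \right)}} + \frac{2103}{-3086} = - \frac{317}{\left(-12\right) \left(-8\right) 2 \left(-5\right) \left(-4 - 5\right)} + \frac{2103}{-3086} = - \frac{317}{96 \cdot 2 \left(-5\right) \left(-9\right)} + 2103 \left(- \frac{1}{3086}\right) = - \frac{317}{96 \cdot 90} - \frac{2103}{3086} = - \frac{317}{8640} - \frac{2103}{3086} = - \frac{9574091}{13331520}$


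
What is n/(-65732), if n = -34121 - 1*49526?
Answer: 83647/65732 ≈ 1.2725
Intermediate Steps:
n = -83647 (n = -34121 - 49526 = -83647)
n/(-65732) = -83647/(-65732) = -83647*(-1/65732) = 83647/65732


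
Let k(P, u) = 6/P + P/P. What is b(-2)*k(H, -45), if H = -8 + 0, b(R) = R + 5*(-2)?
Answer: -3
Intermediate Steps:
b(R) = -10 + R (b(R) = R - 10 = -10 + R)
H = -8
k(P, u) = 1 + 6/P (k(P, u) = 6/P + 1 = 1 + 6/P)
b(-2)*k(H, -45) = (-10 - 2)*((6 - 8)/(-8)) = -(-3)*(-2)/2 = -12*1/4 = -3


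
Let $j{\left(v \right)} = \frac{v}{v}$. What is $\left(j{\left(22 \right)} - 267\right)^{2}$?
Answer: $70756$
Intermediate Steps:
$j{\left(v \right)} = 1$
$\left(j{\left(22 \right)} - 267\right)^{2} = \left(1 - 267\right)^{2} = \left(-266\right)^{2} = 70756$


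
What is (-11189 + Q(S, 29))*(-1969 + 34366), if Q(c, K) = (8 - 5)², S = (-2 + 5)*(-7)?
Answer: -362198460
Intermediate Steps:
S = -21 (S = 3*(-7) = -21)
Q(c, K) = 9 (Q(c, K) = 3² = 9)
(-11189 + Q(S, 29))*(-1969 + 34366) = (-11189 + 9)*(-1969 + 34366) = -11180*32397 = -362198460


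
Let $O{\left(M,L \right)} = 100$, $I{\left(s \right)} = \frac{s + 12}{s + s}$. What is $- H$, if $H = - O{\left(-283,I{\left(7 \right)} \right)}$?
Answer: $100$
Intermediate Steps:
$I{\left(s \right)} = \frac{12 + s}{2 s}$
$H = -100$ ($H = \left(-1\right) 100 = -100$)
$- H = \left(-1\right) \left(-100\right) = 100$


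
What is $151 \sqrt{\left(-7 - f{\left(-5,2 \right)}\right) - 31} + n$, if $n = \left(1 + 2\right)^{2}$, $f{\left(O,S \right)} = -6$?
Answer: $9 + 604 i \sqrt{2} \approx 9.0 + 854.18 i$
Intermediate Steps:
$n = 9$ ($n = 3^{2} = 9$)
$151 \sqrt{\left(-7 - f{\left(-5,2 \right)}\right) - 31} + n = 151 \sqrt{\left(-7 - -6\right) - 31} + 9 = 151 \sqrt{\left(-7 + 6\right) - 31} + 9 = 151 \sqrt{-1 - 31} + 9 = 151 \sqrt{-32} + 9 = 151 \cdot 4 i \sqrt{2} + 9 = 604 i \sqrt{2} + 9 = 9 + 604 i \sqrt{2}$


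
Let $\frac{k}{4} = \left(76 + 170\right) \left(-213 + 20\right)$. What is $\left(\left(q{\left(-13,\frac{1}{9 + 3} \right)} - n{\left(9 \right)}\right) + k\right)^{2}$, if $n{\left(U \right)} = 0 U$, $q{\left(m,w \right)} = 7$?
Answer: $36063909025$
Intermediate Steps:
$n{\left(U \right)} = 0$
$k = -189912$ ($k = 4 \left(76 + 170\right) \left(-213 + 20\right) = 4 \cdot 246 \left(-193\right) = 4 \left(-47478\right) = -189912$)
$\left(\left(q{\left(-13,\frac{1}{9 + 3} \right)} - n{\left(9 \right)}\right) + k\right)^{2} = \left(\left(7 - 0\right) - 189912\right)^{2} = \left(\left(7 + 0\right) - 189912\right)^{2} = \left(7 - 189912\right)^{2} = \left(-189905\right)^{2} = 36063909025$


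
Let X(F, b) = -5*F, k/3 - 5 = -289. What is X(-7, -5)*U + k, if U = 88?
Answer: 2228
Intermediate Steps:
k = -852 (k = 15 + 3*(-289) = 15 - 867 = -852)
X(-7, -5)*U + k = -5*(-7)*88 - 852 = 35*88 - 852 = 3080 - 852 = 2228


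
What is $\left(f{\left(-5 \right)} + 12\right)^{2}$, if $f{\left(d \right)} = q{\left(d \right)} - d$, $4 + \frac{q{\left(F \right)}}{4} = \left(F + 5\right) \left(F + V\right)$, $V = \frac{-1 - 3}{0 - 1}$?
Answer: $1$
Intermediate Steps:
$V = 4$ ($V = - \frac{4}{-1} = \left(-4\right) \left(-1\right) = 4$)
$q{\left(F \right)} = -16 + 4 \left(4 + F\right) \left(5 + F\right)$ ($q{\left(F \right)} = -16 + 4 \left(F + 5\right) \left(F + 4\right) = -16 + 4 \left(5 + F\right) \left(4 + F\right) = -16 + 4 \left(4 + F\right) \left(5 + F\right)$)
$f{\left(d \right)} = 64 + 4 d^{2} + 35 d$ ($f{\left(d \right)} = \left(64 + 4 d^{2} + 36 d\right) - d = 64 + 4 d^{2} + 35 d$)
$\left(f{\left(-5 \right)} + 12\right)^{2} = \left(\left(64 + 4 \left(-5\right)^{2} + 35 \left(-5\right)\right) + 12\right)^{2} = \left(\left(64 + 4 \cdot 25 - 175\right) + 12\right)^{2} = \left(\left(64 + 100 - 175\right) + 12\right)^{2} = \left(-11 + 12\right)^{2} = 1^{2} = 1$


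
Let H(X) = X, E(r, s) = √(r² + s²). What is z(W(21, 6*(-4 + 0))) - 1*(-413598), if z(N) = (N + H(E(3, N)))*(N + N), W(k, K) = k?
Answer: 414480 + 630*√2 ≈ 4.1537e+5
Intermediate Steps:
z(N) = 2*N*(N + √(9 + N²)) (z(N) = (N + √(3² + N²))*(N + N) = (N + √(9 + N²))*(2*N) = 2*N*(N + √(9 + N²)))
z(W(21, 6*(-4 + 0))) - 1*(-413598) = 2*21*(21 + √(9 + 21²)) - 1*(-413598) = 2*21*(21 + √(9 + 441)) + 413598 = 2*21*(21 + √450) + 413598 = 2*21*(21 + 15*√2) + 413598 = (882 + 630*√2) + 413598 = 414480 + 630*√2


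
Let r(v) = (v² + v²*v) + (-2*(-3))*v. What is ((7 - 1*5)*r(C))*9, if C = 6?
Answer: 5184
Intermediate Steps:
r(v) = v² + v³ + 6*v (r(v) = (v² + v³) + 6*v = v² + v³ + 6*v)
((7 - 1*5)*r(C))*9 = ((7 - 1*5)*(6*(6 + 6 + 6²)))*9 = ((7 - 5)*(6*(6 + 6 + 36)))*9 = (2*(6*48))*9 = (2*288)*9 = 576*9 = 5184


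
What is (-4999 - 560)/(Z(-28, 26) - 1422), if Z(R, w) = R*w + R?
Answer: 1853/726 ≈ 2.5523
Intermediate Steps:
Z(R, w) = R + R*w
(-4999 - 560)/(Z(-28, 26) - 1422) = (-4999 - 560)/(-28*(1 + 26) - 1422) = -5559/(-28*27 - 1422) = -5559/(-756 - 1422) = -5559/(-2178) = -5559*(-1/2178) = 1853/726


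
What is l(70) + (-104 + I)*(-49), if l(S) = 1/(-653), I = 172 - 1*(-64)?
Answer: -4223605/653 ≈ -6468.0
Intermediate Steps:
I = 236 (I = 172 + 64 = 236)
l(S) = -1/653
l(70) + (-104 + I)*(-49) = -1/653 + (-104 + 236)*(-49) = -1/653 + 132*(-49) = -1/653 - 6468 = -4223605/653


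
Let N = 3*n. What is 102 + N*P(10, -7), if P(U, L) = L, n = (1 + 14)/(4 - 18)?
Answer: 249/2 ≈ 124.50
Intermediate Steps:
n = -15/14 (n = 15/(-14) = 15*(-1/14) = -15/14 ≈ -1.0714)
N = -45/14 (N = 3*(-15/14) = -45/14 ≈ -3.2143)
102 + N*P(10, -7) = 102 - 45/14*(-7) = 102 + 45/2 = 249/2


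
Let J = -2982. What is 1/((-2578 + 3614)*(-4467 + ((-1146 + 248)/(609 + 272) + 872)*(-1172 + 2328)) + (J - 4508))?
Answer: 881/914887774682 ≈ 9.6296e-10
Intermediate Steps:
1/((-2578 + 3614)*(-4467 + ((-1146 + 248)/(609 + 272) + 872)*(-1172 + 2328)) + (J - 4508)) = 1/((-2578 + 3614)*(-4467 + ((-1146 + 248)/(609 + 272) + 872)*(-1172 + 2328)) + (-2982 - 4508)) = 1/(1036*(-4467 + (-898/881 + 872)*1156) - 7490) = 1/(1036*(-4467 + (767334/881)*1156) - 7490) = 1/(1036*(-4467 + 887038104/881) - 7490) = 1/(1036*(883102677/881) - 7490) = 1/(914894373372/881 - 7490) = 1/(914887774682/881) = 881/914887774682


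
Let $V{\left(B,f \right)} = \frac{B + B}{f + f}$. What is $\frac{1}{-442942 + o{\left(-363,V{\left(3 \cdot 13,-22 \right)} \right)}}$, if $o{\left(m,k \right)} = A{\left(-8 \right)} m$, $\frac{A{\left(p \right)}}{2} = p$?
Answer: $- \frac{1}{437134} \approx -2.2876 \cdot 10^{-6}$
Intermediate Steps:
$A{\left(p \right)} = 2 p$
$V{\left(B,f \right)} = \frac{B}{f}$ ($V{\left(B,f \right)} = \frac{2 B}{2 f} = 2 B \frac{1}{2 f} = \frac{B}{f}$)
$o{\left(m,k \right)} = - 16 m$ ($o{\left(m,k \right)} = 2 \left(-8\right) m = - 16 m$)
$\frac{1}{-442942 + o{\left(-363,V{\left(3 \cdot 13,-22 \right)} \right)}} = \frac{1}{-442942 - -5808} = \frac{1}{-442942 + 5808} = \frac{1}{-437134} = - \frac{1}{437134}$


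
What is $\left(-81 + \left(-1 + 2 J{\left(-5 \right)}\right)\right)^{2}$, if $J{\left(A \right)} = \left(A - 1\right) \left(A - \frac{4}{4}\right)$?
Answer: $100$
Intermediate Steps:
$J{\left(A \right)} = \left(-1 + A\right)^{2}$ ($J{\left(A \right)} = \left(-1 + A\right) \left(A - 1\right) = \left(-1 + A\right) \left(-1 + A\right) = \left(-1 + A\right)^{2}$)
$\left(-81 + \left(-1 + 2 J{\left(-5 \right)}\right)\right)^{2} = \left(-81 - \left(1 - 2 \left(1 + \left(-5\right)^{2} - -10\right)\right)\right)^{2} = \left(-81 - \left(1 - 2 \left(1 + 25 + 10\right)\right)\right)^{2} = \left(-81 + \left(-1 + 2 \cdot 36\right)\right)^{2} = \left(-81 + \left(-1 + 72\right)\right)^{2} = \left(-81 + 71\right)^{2} = \left(-10\right)^{2} = 100$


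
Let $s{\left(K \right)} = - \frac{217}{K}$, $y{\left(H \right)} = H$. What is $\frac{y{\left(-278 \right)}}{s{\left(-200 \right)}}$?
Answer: $- \frac{55600}{217} \approx -256.22$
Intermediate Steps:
$\frac{y{\left(-278 \right)}}{s{\left(-200 \right)}} = - \frac{278}{\left(-217\right) \frac{1}{-200}} = - \frac{278}{\left(-217\right) \left(- \frac{1}{200}\right)} = - \frac{278}{\frac{217}{200}} = \left(-278\right) \frac{200}{217} = - \frac{55600}{217}$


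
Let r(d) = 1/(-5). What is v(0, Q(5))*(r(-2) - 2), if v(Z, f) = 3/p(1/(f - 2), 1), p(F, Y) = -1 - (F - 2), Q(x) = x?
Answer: -99/10 ≈ -9.9000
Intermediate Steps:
p(F, Y) = 1 - F (p(F, Y) = -1 - (-2 + F) = -1 + (2 - F) = 1 - F)
r(d) = -⅕
v(Z, f) = 3/(1 - 1/(-2 + f)) (v(Z, f) = 3/(1 - 1/(f - 2)) = 3/(1 - 1/(-2 + f)))
v(0, Q(5))*(r(-2) - 2) = (3*(-2 + 5)/(-3 + 5))*(-⅕ - 2) = (3*3/2)*(-11/5) = (3*(½)*3)*(-11/5) = (9/2)*(-11/5) = -99/10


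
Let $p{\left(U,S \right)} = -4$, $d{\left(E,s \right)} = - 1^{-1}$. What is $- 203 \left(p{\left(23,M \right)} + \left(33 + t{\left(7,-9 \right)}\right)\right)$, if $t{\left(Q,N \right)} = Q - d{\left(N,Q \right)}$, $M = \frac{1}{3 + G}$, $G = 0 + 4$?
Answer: $-7511$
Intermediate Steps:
$d{\left(E,s \right)} = -1$ ($d{\left(E,s \right)} = \left(-1\right) 1 = -1$)
$G = 4$
$M = \frac{1}{7}$ ($M = \frac{1}{3 + 4} = \frac{1}{7} \approx 0.14286$)
$t{\left(Q,N \right)} = 1 + Q$ ($t{\left(Q,N \right)} = Q - -1 = Q + 1 = 1 + Q$)
$- 203 \left(p{\left(23,M \right)} + \left(33 + t{\left(7,-9 \right)}\right)\right) = - 203 \left(-4 + \left(33 + \left(1 + 7\right)\right)\right) = - 203 \left(-4 + \left(33 + 8\right)\right) = - 203 \left(-4 + 41\right) = \left(-203\right) 37 = -7511$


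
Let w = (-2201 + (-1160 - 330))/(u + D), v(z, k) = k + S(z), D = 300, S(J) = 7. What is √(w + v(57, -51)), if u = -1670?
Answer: I*√77526930/1370 ≈ 6.427*I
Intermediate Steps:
v(z, k) = 7 + k (v(z, k) = k + 7 = 7 + k)
w = 3691/1370 (w = (-2201 + (-1160 - 330))/(-1670 + 300) = (-2201 - 1490)/(-1370) = -3691*(-1/1370) = 3691/1370 ≈ 2.6942)
√(w + v(57, -51)) = √(3691/1370 + (7 - 51)) = √(3691/1370 - 44) = √(-56589/1370) = I*√77526930/1370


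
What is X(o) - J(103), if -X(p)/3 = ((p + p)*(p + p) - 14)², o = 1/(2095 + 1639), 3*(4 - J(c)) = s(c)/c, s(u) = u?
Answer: -21566298474986156/36450083414163 ≈ -591.67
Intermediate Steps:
J(c) = 11/3 (J(c) = 4 - c/(3*c) = 4 - ⅓*1 = 4 - ⅓ = 11/3)
o = 1/3734 ≈ 0.00026781
X(p) = -3*(-14 + 4*p²)² (X(p) = -3*((p + p)*(p + p) - 14)² = -3*((2*p)*(2*p) - 14)² = -3*(4*p² - 14)² = -3*(-14 + 4*p²)²)
X(o) - J(103) = -12*(-7 + 2*(1/3734)²)² - 1*11/3 = -12*(-7 + 2*(1/13942756))² - 11/3 = -12*(-7 + 1/6971378)² - 11/3 = -12*(-48799645/6971378)² - 11/3 = -12*2381405352126025/48600111218884 - 11/3 = -7144216056378075/12150027804721 - 11/3 = -21566298474986156/36450083414163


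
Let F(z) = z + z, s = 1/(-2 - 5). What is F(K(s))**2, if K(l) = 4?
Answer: 64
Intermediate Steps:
s = -1/7 (s = 1/(-7) = -1/7 ≈ -0.14286)
F(z) = 2*z
F(K(s))**2 = (2*4)**2 = 8**2 = 64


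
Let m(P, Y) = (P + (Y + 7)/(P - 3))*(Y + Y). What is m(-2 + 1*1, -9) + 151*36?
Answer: 5445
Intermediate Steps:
m(P, Y) = 2*Y*(P + (7 + Y)/(-3 + P)) (m(P, Y) = (P + (7 + Y)/(-3 + P))*(2*Y) = 2*Y*(P + (7 + Y)/(-3 + P)))
m(-2 + 1*1, -9) + 151*36 = 2*(-9)*(7 - 9 + (-2 + 1*1)² - 3*(-2 + 1*1))/(-3 + (-2 + 1*1)) + 151*36 = 2*(-9)*(7 - 9 + (-2 + 1)² - 3*(-2 + 1))/(-3 + (-2 + 1)) + 5436 = 2*(-9)*(7 - 9 + (-1)² - 3*(-1))/(-3 - 1) + 5436 = 2*(-9)*(7 - 9 + 1 + 3)/(-4) + 5436 = 2*(-9)*(-¼)*2 + 5436 = 9 + 5436 = 5445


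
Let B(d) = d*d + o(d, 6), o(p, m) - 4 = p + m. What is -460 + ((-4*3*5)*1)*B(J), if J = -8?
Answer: -4420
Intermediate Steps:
o(p, m) = 4 + m + p (o(p, m) = 4 + (p + m) = 4 + (m + p) = 4 + m + p)
B(d) = 10 + d + d**2 (B(d) = d*d + (4 + 6 + d) = d**2 + (10 + d) = 10 + d + d**2)
-460 + ((-4*3*5)*1)*B(J) = -460 + ((-4*3*5)*1)*(10 - 8 + (-8)**2) = -460 + (-12*5*1)*(10 - 8 + 64) = -460 - 60*1*66 = -460 - 60*66 = -460 - 3960 = -4420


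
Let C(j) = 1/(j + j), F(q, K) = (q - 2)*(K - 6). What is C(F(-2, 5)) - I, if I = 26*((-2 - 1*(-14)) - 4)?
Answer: -1663/8 ≈ -207.88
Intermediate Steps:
F(q, K) = (-6 + K)*(-2 + q) (F(q, K) = (-2 + q)*(-6 + K) = (-6 + K)*(-2 + q))
C(j) = 1/(2*j)
I = 208 (I = 26*((-2 + 14) - 4) = 26*(12 - 4) = 26*8 = 208)
C(F(-2, 5)) - I = 1/(2*(12 - 6*(-2) - 2*5 + 5*(-2))) - 1*208 = 1/(2*(12 + 12 - 10 - 10)) - 208 = (1/2)/4 - 208 = (1/2)*(1/4) - 208 = 1/8 - 208 = -1663/8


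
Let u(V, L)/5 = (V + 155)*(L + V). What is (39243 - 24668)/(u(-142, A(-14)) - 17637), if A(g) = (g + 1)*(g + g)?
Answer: -14575/3207 ≈ -4.5447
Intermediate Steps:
A(g) = 2*g*(1 + g) (A(g) = (1 + g)*(2*g) = 2*g*(1 + g))
u(V, L) = 5*(155 + V)*(L + V) (u(V, L) = 5*((V + 155)*(L + V)) = 5*((155 + V)*(L + V)) = 5*(155 + V)*(L + V))
(39243 - 24668)/(u(-142, A(-14)) - 17637) = (39243 - 24668)/((5*(-142)**2 + 775*(2*(-14)*(1 - 14)) + 775*(-142) + 5*(2*(-14)*(1 - 14))*(-142)) - 17637) = 14575/((5*20164 + 775*(2*(-14)*(-13)) - 110050 + 5*(2*(-14)*(-13))*(-142)) - 17637) = 14575/((100820 + 775*364 - 110050 + 5*364*(-142)) - 17637) = 14575/((100820 + 282100 - 110050 - 258440) - 17637) = 14575/(14430 - 17637) = 14575/(-3207) = 14575*(-1/3207) = -14575/3207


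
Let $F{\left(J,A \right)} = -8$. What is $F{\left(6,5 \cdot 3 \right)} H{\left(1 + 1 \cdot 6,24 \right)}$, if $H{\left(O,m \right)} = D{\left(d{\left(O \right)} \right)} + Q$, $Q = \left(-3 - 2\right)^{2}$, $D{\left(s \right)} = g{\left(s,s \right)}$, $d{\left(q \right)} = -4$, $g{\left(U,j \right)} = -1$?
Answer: $-192$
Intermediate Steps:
$D{\left(s \right)} = -1$
$Q = 25$ ($Q = \left(-5\right)^{2} = 25$)
$H{\left(O,m \right)} = 24$ ($H{\left(O,m \right)} = -1 + 25 = 24$)
$F{\left(6,5 \cdot 3 \right)} H{\left(1 + 1 \cdot 6,24 \right)} = \left(-8\right) 24 = -192$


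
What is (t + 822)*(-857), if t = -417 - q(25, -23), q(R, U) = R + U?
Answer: -345371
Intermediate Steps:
t = -419 (t = -417 - (25 - 23) = -417 - 1*2 = -417 - 2 = -419)
(t + 822)*(-857) = (-419 + 822)*(-857) = 403*(-857) = -345371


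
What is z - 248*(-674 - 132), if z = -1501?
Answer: 198387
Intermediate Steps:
z - 248*(-674 - 132) = -1501 - 248*(-674 - 132) = -1501 - 248*(-806) = -1501 + 199888 = 198387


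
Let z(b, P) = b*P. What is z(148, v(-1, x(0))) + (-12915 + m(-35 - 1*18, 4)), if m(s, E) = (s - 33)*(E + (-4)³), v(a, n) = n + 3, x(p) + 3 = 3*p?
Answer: -7755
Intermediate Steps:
x(p) = -3 + 3*p
v(a, n) = 3 + n
z(b, P) = P*b
m(s, E) = (-64 + E)*(-33 + s) (m(s, E) = (-33 + s)*(E - 64) = (-33 + s)*(-64 + E) = (-64 + E)*(-33 + s))
z(148, v(-1, x(0))) + (-12915 + m(-35 - 1*18, 4)) = (3 + (-3 + 3*0))*148 + (-12915 + (2112 - 64*(-35 - 1*18) - 33*4 + 4*(-35 - 1*18))) = (3 + (-3 + 0))*148 + (-12915 + (2112 - 64*(-35 - 18) - 132 + 4*(-35 - 18))) = (3 - 3)*148 + (-12915 + (2112 - 64*(-53) - 132 + 4*(-53))) = 0*148 + (-12915 + (2112 + 3392 - 132 - 212)) = 0 + (-12915 + 5160) = 0 - 7755 = -7755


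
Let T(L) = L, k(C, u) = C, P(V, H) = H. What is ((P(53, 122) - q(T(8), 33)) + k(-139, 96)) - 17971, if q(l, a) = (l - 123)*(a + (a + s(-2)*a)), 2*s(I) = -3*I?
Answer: 987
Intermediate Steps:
s(I) = -3*I/2 (s(I) = (-3*I)/2 = -3*I/2)
q(l, a) = 5*a*(-123 + l) (q(l, a) = (l - 123)*(a + (a + (-3/2*(-2))*a)) = (-123 + l)*(a + (a + 3*a)) = (-123 + l)*(a + 4*a) = (-123 + l)*(5*a) = 5*a*(-123 + l))
((P(53, 122) - q(T(8), 33)) + k(-139, 96)) - 17971 = ((122 - 5*33*(-123 + 8)) - 139) - 17971 = ((122 - 5*33*(-115)) - 139) - 17971 = ((122 - 1*(-18975)) - 139) - 17971 = ((122 + 18975) - 139) - 17971 = (19097 - 139) - 17971 = 18958 - 17971 = 987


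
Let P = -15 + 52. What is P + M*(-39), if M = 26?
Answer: -977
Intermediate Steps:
P = 37
P + M*(-39) = 37 + 26*(-39) = 37 - 1014 = -977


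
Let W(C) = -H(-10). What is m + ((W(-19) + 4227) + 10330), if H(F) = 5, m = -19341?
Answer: -4789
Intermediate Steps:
W(C) = -5 (W(C) = -1*5 = -5)
m + ((W(-19) + 4227) + 10330) = -19341 + ((-5 + 4227) + 10330) = -19341 + (4222 + 10330) = -19341 + 14552 = -4789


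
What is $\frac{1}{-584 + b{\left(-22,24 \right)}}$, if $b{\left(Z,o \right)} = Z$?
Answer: $- \frac{1}{606} \approx -0.0016502$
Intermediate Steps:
$\frac{1}{-584 + b{\left(-22,24 \right)}} = \frac{1}{-584 - 22} = \frac{1}{-606} = - \frac{1}{606}$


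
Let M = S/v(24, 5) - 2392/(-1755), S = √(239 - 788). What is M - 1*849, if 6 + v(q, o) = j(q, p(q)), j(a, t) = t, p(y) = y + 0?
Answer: -114431/135 + I*√61/6 ≈ -847.64 + 1.3017*I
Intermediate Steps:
p(y) = y
v(q, o) = -6 + q
S = 3*I*√61 (S = √(-549) = 3*I*√61 ≈ 23.431*I)
M = 184/135 + I*√61/6 (M = (3*I*√61)/(-6 + 24) - 2392/(-1755) = (3*I*√61)/18 - 2392*(-1/1755) = (3*I*√61)*(1/18) + 184/135 = I*√61/6 + 184/135 = 184/135 + I*√61/6 ≈ 1.363 + 1.3017*I)
M - 1*849 = (184/135 + I*√61/6) - 1*849 = (184/135 + I*√61/6) - 849 = -114431/135 + I*√61/6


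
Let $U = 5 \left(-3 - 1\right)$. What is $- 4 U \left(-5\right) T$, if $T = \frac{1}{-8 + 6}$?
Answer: $200$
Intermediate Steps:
$T = - \frac{1}{2}$ ($T = \frac{1}{-2} = - \frac{1}{2} \approx -0.5$)
$U = -20$ ($U = 5 \left(-4\right) = -20$)
$- 4 U \left(-5\right) T = - 4 \left(\left(-20\right) \left(-5\right)\right) \left(- \frac{1}{2}\right) = \left(-4\right) 100 \left(- \frac{1}{2}\right) = \left(-400\right) \left(- \frac{1}{2}\right) = 200$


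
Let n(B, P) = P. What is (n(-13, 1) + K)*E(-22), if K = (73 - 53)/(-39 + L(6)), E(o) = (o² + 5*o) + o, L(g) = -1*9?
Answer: 616/3 ≈ 205.33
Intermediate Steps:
L(g) = -9
E(o) = o² + 6*o
K = -5/12 (K = (73 - 53)/(-39 - 9) = 20/(-48) = 20*(-1/48) = -5/12 ≈ -0.41667)
(n(-13, 1) + K)*E(-22) = (1 - 5/12)*(-22*(6 - 22)) = 7*(-22*(-16))/12 = (7/12)*352 = 616/3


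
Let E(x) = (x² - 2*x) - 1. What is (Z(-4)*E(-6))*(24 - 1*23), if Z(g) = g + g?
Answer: -376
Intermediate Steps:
Z(g) = 2*g
E(x) = -1 + x² - 2*x
(Z(-4)*E(-6))*(24 - 1*23) = ((2*(-4))*(-1 + (-6)² - 2*(-6)))*(24 - 1*23) = (-8*(-1 + 36 + 12))*(24 - 23) = -8*47*1 = -376*1 = -376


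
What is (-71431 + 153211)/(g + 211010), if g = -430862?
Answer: -6815/18321 ≈ -0.37198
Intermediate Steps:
(-71431 + 153211)/(g + 211010) = (-71431 + 153211)/(-430862 + 211010) = 81780/(-219852) = 81780*(-1/219852) = -6815/18321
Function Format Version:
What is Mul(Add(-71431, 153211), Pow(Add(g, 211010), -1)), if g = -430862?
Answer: Rational(-6815, 18321) ≈ -0.37198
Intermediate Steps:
Mul(Add(-71431, 153211), Pow(Add(g, 211010), -1)) = Mul(Add(-71431, 153211), Pow(Add(-430862, 211010), -1)) = Mul(81780, Pow(-219852, -1)) = Mul(81780, Rational(-1, 219852)) = Rational(-6815, 18321)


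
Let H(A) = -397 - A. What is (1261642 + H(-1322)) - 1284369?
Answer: -21802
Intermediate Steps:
(1261642 + H(-1322)) - 1284369 = (1261642 + (-397 - 1*(-1322))) - 1284369 = (1261642 + (-397 + 1322)) - 1284369 = (1261642 + 925) - 1284369 = 1262567 - 1284369 = -21802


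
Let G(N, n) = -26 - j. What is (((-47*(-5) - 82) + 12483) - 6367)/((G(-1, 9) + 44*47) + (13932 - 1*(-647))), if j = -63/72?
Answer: 50152/132975 ≈ 0.37715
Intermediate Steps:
j = -7/8 (j = -63*1/72 = -7/8 ≈ -0.87500)
G(N, n) = -201/8 (G(N, n) = -26 - 1*(-7/8) = -26 + 7/8 = -201/8)
(((-47*(-5) - 82) + 12483) - 6367)/((G(-1, 9) + 44*47) + (13932 - 1*(-647))) = (((-47*(-5) - 82) + 12483) - 6367)/((-201/8 + 44*47) + (13932 - 1*(-647))) = (((235 - 82) + 12483) - 6367)/((-201/8 + 2068) + (13932 + 647)) = ((153 + 12483) - 6367)/(16343/8 + 14579) = (12636 - 6367)/(132975/8) = 6269*(8/132975) = 50152/132975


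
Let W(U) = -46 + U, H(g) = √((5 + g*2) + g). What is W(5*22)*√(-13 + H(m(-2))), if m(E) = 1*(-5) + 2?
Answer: 64*√(-13 + 2*I) ≈ 17.698 + 231.43*I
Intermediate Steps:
m(E) = -3 (m(E) = -5 + 2 = -3)
H(g) = √(5 + 3*g) (H(g) = √((5 + 2*g) + g) = √(5 + 3*g))
W(5*22)*√(-13 + H(m(-2))) = (-46 + 5*22)*√(-13 + √(5 + 3*(-3))) = (-46 + 110)*√(-13 + √(5 - 9)) = 64*√(-13 + √(-4)) = 64*√(-13 + 2*I)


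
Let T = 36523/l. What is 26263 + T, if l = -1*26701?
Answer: 701211840/26701 ≈ 26262.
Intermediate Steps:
l = -26701
T = -36523/26701 (T = 36523/(-26701) = 36523*(-1/26701) = -36523/26701 ≈ -1.3679)
26263 + T = 26263 - 36523/26701 = 701211840/26701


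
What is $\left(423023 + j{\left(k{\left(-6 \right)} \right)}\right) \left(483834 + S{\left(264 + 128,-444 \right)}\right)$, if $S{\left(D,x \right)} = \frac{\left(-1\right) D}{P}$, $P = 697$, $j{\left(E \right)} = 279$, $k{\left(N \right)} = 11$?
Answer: $\frac{142750940273612}{697} \approx 2.0481 \cdot 10^{11}$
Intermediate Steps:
$S{\left(D,x \right)} = - \frac{D}{697}$ ($S{\left(D,x \right)} = \frac{\left(-1\right) D}{697} = - D \frac{1}{697} = - \frac{D}{697}$)
$\left(423023 + j{\left(k{\left(-6 \right)} \right)}\right) \left(483834 + S{\left(264 + 128,-444 \right)}\right) = \left(423023 + 279\right) \left(483834 - \frac{264 + 128}{697}\right) = 423302 \left(483834 - \frac{392}{697}\right) = 423302 \cdot \frac{337231906}{697} = \frac{142750940273612}{697}$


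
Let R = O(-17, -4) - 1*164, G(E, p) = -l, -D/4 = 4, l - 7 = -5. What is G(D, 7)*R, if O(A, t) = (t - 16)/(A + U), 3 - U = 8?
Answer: 3588/11 ≈ 326.18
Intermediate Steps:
l = 2 (l = 7 - 5 = 2)
D = -16 (D = -4*4 = -16)
U = -5 (U = 3 - 1*8 = 3 - 8 = -5)
G(E, p) = -2 (G(E, p) = -1*2 = -2)
O(A, t) = (-16 + t)/(-5 + A) (O(A, t) = (t - 16)/(A - 5) = (-16 + t)/(-5 + A))
R = -1794/11 (R = (-16 - 4)/(-5 - 17) - 1*164 = -20/(-22) - 164 = -1/22*(-20) - 164 = 10/11 - 164 = -1794/11 ≈ -163.09)
G(D, 7)*R = -2*(-1794/11) = 3588/11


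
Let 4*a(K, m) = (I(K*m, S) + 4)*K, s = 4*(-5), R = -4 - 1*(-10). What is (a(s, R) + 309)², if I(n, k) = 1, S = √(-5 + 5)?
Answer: 80656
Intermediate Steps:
S = 0 (S = √0 = 0)
R = 6 (R = -4 + 10 = 6)
s = -20
a(K, m) = 5*K/4 (a(K, m) = ((1 + 4)*K)/4 = (5*K)/4 = 5*K/4)
(a(s, R) + 309)² = ((5/4)*(-20) + 309)² = (-25 + 309)² = 284² = 80656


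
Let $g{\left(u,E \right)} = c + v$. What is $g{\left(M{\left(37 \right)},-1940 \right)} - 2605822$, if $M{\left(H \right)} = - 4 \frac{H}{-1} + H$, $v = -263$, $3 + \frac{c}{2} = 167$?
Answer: $-2605757$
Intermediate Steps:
$c = 328$ ($c = -6 + 2 \cdot 167 = -6 + 334 = 328$)
$M{\left(H \right)} = 5 H$ ($M{\left(H \right)} = - 4 H \left(-1\right) + H = - 4 \left(- H\right) + H = 4 H + H = 5 H$)
$g{\left(u,E \right)} = 65$ ($g{\left(u,E \right)} = 328 - 263 = 65$)
$g{\left(M{\left(37 \right)},-1940 \right)} - 2605822 = 65 - 2605822 = -2605757$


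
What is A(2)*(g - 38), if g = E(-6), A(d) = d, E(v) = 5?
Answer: -66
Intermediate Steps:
g = 5
A(2)*(g - 38) = 2*(5 - 38) = 2*(-33) = -66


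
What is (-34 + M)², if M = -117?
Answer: 22801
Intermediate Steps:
(-34 + M)² = (-34 - 117)² = (-151)² = 22801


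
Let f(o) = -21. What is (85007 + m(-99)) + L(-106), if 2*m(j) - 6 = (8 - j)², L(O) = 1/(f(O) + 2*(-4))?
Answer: 5262599/58 ≈ 90735.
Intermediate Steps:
L(O) = -1/29 (L(O) = 1/(-21 + 2*(-4)) = 1/(-21 - 8) = 1/(-29) = -1/29)
m(j) = 3 + (8 - j)²/2
(85007 + m(-99)) + L(-106) = (85007 + (3 + (-8 - 99)²/2)) - 1/29 = (85007 + (3 + (½)*(-107)²)) - 1/29 = (85007 + (3 + (½)*11449)) - 1/29 = (85007 + (3 + 11449/2)) - 1/29 = (85007 + 11455/2) - 1/29 = 181469/2 - 1/29 = 5262599/58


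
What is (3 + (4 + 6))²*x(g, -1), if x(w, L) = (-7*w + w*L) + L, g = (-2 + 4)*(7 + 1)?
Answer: -21801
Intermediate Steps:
g = 16 (g = 2*8 = 16)
x(w, L) = L - 7*w + L*w (x(w, L) = (-7*w + L*w) + L = L - 7*w + L*w)
(3 + (4 + 6))²*x(g, -1) = (3 + (4 + 6))²*(-1 - 7*16 - 1*16) = (3 + 10)²*(-1 - 112 - 16) = 13²*(-129) = 169*(-129) = -21801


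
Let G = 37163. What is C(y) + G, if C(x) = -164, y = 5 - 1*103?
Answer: 36999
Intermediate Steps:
y = -98 (y = 5 - 103 = -98)
C(y) + G = -164 + 37163 = 36999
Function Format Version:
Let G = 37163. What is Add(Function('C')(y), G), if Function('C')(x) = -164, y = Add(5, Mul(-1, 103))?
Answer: 36999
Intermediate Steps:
y = -98 (y = Add(5, -103) = -98)
Add(Function('C')(y), G) = Add(-164, 37163) = 36999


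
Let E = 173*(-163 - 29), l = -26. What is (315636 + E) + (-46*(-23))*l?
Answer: 254912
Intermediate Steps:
E = -33216 (E = 173*(-192) = -33216)
(315636 + E) + (-46*(-23))*l = (315636 - 33216) - 46*(-23)*(-26) = 282420 + 1058*(-26) = 282420 - 27508 = 254912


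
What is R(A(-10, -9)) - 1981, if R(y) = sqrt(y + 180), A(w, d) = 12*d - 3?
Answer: -1981 + sqrt(69) ≈ -1972.7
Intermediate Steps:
A(w, d) = -3 + 12*d
R(y) = sqrt(180 + y)
R(A(-10, -9)) - 1981 = sqrt(180 + (-3 + 12*(-9))) - 1981 = sqrt(180 + (-3 - 108)) - 1981 = sqrt(180 - 111) - 1981 = sqrt(69) - 1981 = -1981 + sqrt(69)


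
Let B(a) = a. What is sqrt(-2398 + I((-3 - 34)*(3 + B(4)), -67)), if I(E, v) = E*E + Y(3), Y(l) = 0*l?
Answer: 3*sqrt(7187) ≈ 254.33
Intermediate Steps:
Y(l) = 0
I(E, v) = E**2 (I(E, v) = E*E + 0 = E**2 + 0 = E**2)
sqrt(-2398 + I((-3 - 34)*(3 + B(4)), -67)) = sqrt(-2398 + ((-3 - 34)*(3 + 4))**2) = sqrt(-2398 + (-37*7)**2) = sqrt(-2398 + (-259)**2) = sqrt(-2398 + 67081) = sqrt(64683) = 3*sqrt(7187)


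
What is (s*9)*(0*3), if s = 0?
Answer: 0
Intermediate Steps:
(s*9)*(0*3) = (0*9)*(0*3) = 0*0 = 0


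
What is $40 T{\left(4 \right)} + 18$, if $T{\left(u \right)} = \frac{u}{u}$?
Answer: $58$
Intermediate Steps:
$T{\left(u \right)} = 1$
$40 T{\left(4 \right)} + 18 = 40 \cdot 1 + 18 = 40 + 18 = 58$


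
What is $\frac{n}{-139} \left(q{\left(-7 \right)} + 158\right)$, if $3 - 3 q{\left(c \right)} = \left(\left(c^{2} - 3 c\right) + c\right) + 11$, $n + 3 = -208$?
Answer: $\frac{85033}{417} \approx 203.92$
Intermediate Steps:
$n = -211$ ($n = -3 - 208 = -211$)
$q{\left(c \right)} = - \frac{8}{3} - \frac{c^{2}}{3} + \frac{2 c}{3}$ ($q{\left(c \right)} = 1 - \frac{\left(\left(c^{2} - 3 c\right) + c\right) + 11}{3} = 1 - \frac{\left(c^{2} - 2 c\right) + 11}{3} = 1 - \frac{11 + c^{2} - 2 c}{3} = 1 - \left(\frac{11}{3} - \frac{2 c}{3} + \frac{c^{2}}{3}\right) = - \frac{8}{3} - \frac{c^{2}}{3} + \frac{2 c}{3}$)
$\frac{n}{-139} \left(q{\left(-7 \right)} + 158\right) = - \frac{211}{-139} \left(\left(- \frac{8}{3} - \frac{\left(-7\right)^{2}}{3} + \frac{2}{3} \left(-7\right)\right) + 158\right) = \left(-211\right) \left(- \frac{1}{139}\right) \left(\left(- \frac{8}{3} - \frac{49}{3} - \frac{14}{3}\right) + 158\right) = \frac{211 \left(\left(- \frac{8}{3} - \frac{49}{3} - \frac{14}{3}\right) + 158\right)}{139} = \frac{211 \left(- \frac{71}{3} + 158\right)}{139} = \frac{211}{139} \cdot \frac{403}{3} = \frac{85033}{417}$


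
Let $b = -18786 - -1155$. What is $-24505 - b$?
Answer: $-6874$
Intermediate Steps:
$b = -17631$ ($b = -18786 + 1155 = -17631$)
$-24505 - b = -24505 - -17631 = -24505 + 17631 = -6874$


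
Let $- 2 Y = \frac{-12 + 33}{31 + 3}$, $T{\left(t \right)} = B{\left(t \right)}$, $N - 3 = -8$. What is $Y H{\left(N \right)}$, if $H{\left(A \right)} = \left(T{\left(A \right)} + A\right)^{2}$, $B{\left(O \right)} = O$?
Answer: $- \frac{525}{17} \approx -30.882$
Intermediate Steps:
$N = -5$ ($N = 3 - 8 = -5$)
$T{\left(t \right)} = t$
$Y = - \frac{21}{68}$ ($Y = - \frac{\left(-12 + 33\right) \frac{1}{31 + 3}}{2} = - \frac{21 \cdot \frac{1}{34}}{2} = \left(- \frac{1}{2}\right) \frac{21}{34} = - \frac{21}{68} \approx -0.30882$)
$H{\left(A \right)} = 4 A^{2}$ ($H{\left(A \right)} = \left(A + A\right)^{2} = \left(2 A\right)^{2} = 4 A^{2}$)
$Y H{\left(N \right)} = - \frac{21 \cdot 4 \left(-5\right)^{2}}{68} = - \frac{21 \cdot 4 \cdot 25}{68} = \left(- \frac{21}{68}\right) 100 = - \frac{525}{17}$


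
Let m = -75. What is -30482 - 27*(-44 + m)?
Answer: -27269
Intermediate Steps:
-30482 - 27*(-44 + m) = -30482 - 27*(-44 - 75) = -30482 - 27*(-119) = -30482 + 3213 = -27269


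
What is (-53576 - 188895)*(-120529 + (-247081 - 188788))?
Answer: 134910379458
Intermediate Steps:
(-53576 - 188895)*(-120529 + (-247081 - 188788)) = -242471*(-120529 - 435869) = -242471*(-556398) = 134910379458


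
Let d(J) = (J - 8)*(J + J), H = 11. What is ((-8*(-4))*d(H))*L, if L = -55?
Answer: -116160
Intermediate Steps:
d(J) = 2*J*(-8 + J) (d(J) = (-8 + J)*(2*J) = 2*J*(-8 + J))
((-8*(-4))*d(H))*L = ((-8*(-4))*(2*11*(-8 + 11)))*(-55) = (32*(2*11*3))*(-55) = (32*66)*(-55) = 2112*(-55) = -116160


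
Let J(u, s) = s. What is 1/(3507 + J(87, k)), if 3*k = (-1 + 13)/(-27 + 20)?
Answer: 7/24545 ≈ 0.00028519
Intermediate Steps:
k = -4/7 (k = ((-1 + 13)/(-27 + 20))/3 = (12/(-7))/3 = (12*(-1/7))/3 = (1/3)*(-12/7) = -4/7 ≈ -0.57143)
1/(3507 + J(87, k)) = 1/(3507 - 4/7) = 1/(24545/7) = 7/24545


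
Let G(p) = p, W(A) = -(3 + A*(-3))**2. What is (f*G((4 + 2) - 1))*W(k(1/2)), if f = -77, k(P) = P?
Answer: 3465/4 ≈ 866.25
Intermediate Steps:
W(A) = -(3 - 3*A)**2
(f*G((4 + 2) - 1))*W(k(1/2)) = (-77*((4 + 2) - 1))*(-9*(-1 + 1/2)**2) = (-77*(6 - 1))*(-9*(-1 + 1/2)**2) = (-77*5)*(-9*(-1/2)**2) = -(-3465)/4 = -385*(-9/4) = 3465/4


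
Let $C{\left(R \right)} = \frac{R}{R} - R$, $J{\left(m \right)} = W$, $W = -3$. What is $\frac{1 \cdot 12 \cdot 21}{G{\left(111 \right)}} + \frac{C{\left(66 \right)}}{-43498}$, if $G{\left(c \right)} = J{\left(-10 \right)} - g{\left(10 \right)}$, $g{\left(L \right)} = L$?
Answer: $- \frac{843127}{43498} \approx -19.383$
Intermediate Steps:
$J{\left(m \right)} = -3$
$G{\left(c \right)} = -13$ ($G{\left(c \right)} = -3 - 10 = -13$)
$C{\left(R \right)} = 1 - R$
$\frac{1 \cdot 12 \cdot 21}{G{\left(111 \right)}} + \frac{C{\left(66 \right)}}{-43498} = \frac{1 \cdot 12 \cdot 21}{-13} + \frac{1 - 66}{-43498} = 12 \cdot 21 \left(- \frac{1}{13}\right) + \left(1 - 66\right) \left(- \frac{1}{43498}\right) = 252 \left(- \frac{1}{13}\right) - - \frac{5}{3346} = - \frac{252}{13} + \frac{5}{3346} = - \frac{843127}{43498}$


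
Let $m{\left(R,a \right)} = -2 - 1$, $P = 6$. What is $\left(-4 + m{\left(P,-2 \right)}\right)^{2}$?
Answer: $49$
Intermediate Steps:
$m{\left(R,a \right)} = -3$ ($m{\left(R,a \right)} = -2 - 1 = -3$)
$\left(-4 + m{\left(P,-2 \right)}\right)^{2} = \left(-4 - 3\right)^{2} = \left(-7\right)^{2} = 49$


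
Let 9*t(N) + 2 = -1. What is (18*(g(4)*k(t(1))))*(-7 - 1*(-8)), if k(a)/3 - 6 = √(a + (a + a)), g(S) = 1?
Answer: 324 + 54*I ≈ 324.0 + 54.0*I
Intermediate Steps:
t(N) = -⅓ (t(N) = -2/9 + (⅑)*(-1) = -2/9 - ⅑ = -⅓)
k(a) = 18 + 3*√3*√a (k(a) = 18 + 3*√(a + (a + a)) = 18 + 3*√(a + 2*a) = 18 + 3*√(3*a) = 18 + 3*(√3*√a) = 18 + 3*√3*√a)
(18*(g(4)*k(t(1))))*(-7 - 1*(-8)) = (18*(1*(18 + 3*√3*√(-⅓))))*(-7 - 1*(-8)) = (18*(1*(18 + 3*√3*(I*√3/3))))*(-7 + 8) = (18*(1*(18 + 3*I)))*1 = (18*(18 + 3*I))*1 = (324 + 54*I)*1 = 324 + 54*I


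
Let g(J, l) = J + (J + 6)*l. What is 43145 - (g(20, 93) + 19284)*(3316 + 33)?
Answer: -72703833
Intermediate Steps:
g(J, l) = J + l*(6 + J) (g(J, l) = J + (6 + J)*l = J + l*(6 + J))
43145 - (g(20, 93) + 19284)*(3316 + 33) = 43145 - ((20 + 6*93 + 20*93) + 19284)*(3316 + 33) = 43145 - ((20 + 558 + 1860) + 19284)*3349 = 43145 - (2438 + 19284)*3349 = 43145 - 21722*3349 = 43145 - 1*72746978 = 43145 - 72746978 = -72703833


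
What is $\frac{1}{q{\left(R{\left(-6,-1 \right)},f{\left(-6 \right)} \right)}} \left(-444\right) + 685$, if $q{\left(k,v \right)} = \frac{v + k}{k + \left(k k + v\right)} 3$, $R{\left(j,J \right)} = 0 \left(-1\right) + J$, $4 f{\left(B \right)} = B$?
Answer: $\frac{2981}{5} \approx 596.2$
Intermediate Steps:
$f{\left(B \right)} = \frac{B}{4}$
$R{\left(j,J \right)} = J$ ($R{\left(j,J \right)} = 0 + J = J$)
$q{\left(k,v \right)} = \frac{3 \left(k + v\right)}{k + v + k^{2}}$ ($q{\left(k,v \right)} = \frac{k + v}{k + \left(k^{2} + v\right)} 3 = \frac{k + v}{k + \left(v + k^{2}\right)} 3 = \frac{k + v}{k + v + k^{2}} \cdot 3 = \frac{3 \left(k + v\right)}{k + v + k^{2}}$)
$\frac{1}{q{\left(R{\left(-6,-1 \right)},f{\left(-6 \right)} \right)}} \left(-444\right) + 685 = \frac{1}{3 \frac{1}{-1 + \frac{1}{4} \left(-6\right) + \left(-1\right)^{2}} \left(-1 + \frac{1}{4} \left(-6\right)\right)} \left(-444\right) + 685 = \frac{1}{3 \frac{1}{-1 - \frac{3}{2} + 1} \left(-1 - \frac{3}{2}\right)} \left(-444\right) + 685 = \frac{1}{3 \frac{1}{- \frac{3}{2}} \left(- \frac{5}{2}\right)} \left(-444\right) + 685 = \frac{1}{3 \left(- \frac{2}{3}\right) \left(- \frac{5}{2}\right)} \left(-444\right) + 685 = \frac{1}{5} \left(-444\right) + 685 = - \frac{444}{5} + 685 = \frac{2981}{5}$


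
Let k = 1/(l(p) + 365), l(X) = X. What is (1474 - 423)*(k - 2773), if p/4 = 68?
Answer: -1856486400/637 ≈ -2.9144e+6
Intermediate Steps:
p = 272 (p = 4*68 = 272)
k = 1/637 (k = 1/(272 + 365) = 1/637 ≈ 0.0015699)
(1474 - 423)*(k - 2773) = (1474 - 423)*(1/637 - 2773) = 1051*(-1766400/637) = -1856486400/637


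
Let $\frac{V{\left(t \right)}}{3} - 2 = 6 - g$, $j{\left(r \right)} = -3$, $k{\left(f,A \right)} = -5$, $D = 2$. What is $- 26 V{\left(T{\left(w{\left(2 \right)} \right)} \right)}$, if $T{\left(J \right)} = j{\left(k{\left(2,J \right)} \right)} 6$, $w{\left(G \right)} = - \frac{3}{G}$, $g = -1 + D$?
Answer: $-546$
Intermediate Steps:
$g = 1$ ($g = -1 + 2 = 1$)
$T{\left(J \right)} = -18$ ($T{\left(J \right)} = \left(-3\right) 6 = -18$)
$V{\left(t \right)} = 21$ ($V{\left(t \right)} = 6 + 3 \left(6 - 1\right) = 6 + 3 \cdot 5 = 6 + 15 = 21$)
$- 26 V{\left(T{\left(w{\left(2 \right)} \right)} \right)} = \left(-26\right) 21 = -546$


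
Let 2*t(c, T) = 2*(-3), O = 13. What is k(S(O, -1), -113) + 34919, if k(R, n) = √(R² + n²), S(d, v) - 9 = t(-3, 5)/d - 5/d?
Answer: 34919 + √2169842/13 ≈ 35032.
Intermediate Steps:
t(c, T) = -3 (t(c, T) = (2*(-3))/2 = (½)*(-6) = -3)
S(d, v) = 9 - 8/d (S(d, v) = 9 + (-3/d - 5/d) = 9 - 8/d)
k(S(O, -1), -113) + 34919 = √((9 - 8/13)² + (-113)²) + 34919 = √((9 - 8*1/13)² + 12769) + 34919 = √((9 - 8/13)² + 12769) + 34919 = √((109/13)² + 12769) + 34919 = √(11881/169 + 12769) + 34919 = √(2169842/169) + 34919 = √2169842/13 + 34919 = 34919 + √2169842/13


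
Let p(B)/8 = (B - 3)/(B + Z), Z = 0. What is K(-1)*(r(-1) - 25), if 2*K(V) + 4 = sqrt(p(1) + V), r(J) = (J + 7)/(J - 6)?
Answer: 362/7 - 181*I*sqrt(17)/14 ≈ 51.714 - 53.306*I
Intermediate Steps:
p(B) = 8*(-3 + B)/B (p(B) = 8*((B - 3)/(B + 0)) = 8*((-3 + B)/B) = 8*(-3 + B)/B)
r(J) = (7 + J)/(-6 + J)
K(V) = -2 + sqrt(-16 + V)/2 (K(V) = -2 + sqrt((8 - 24/1) + V)/2 = -2 + sqrt((8 - 24*1) + V)/2 = -2 + sqrt((8 - 24) + V)/2 = -2 + sqrt(-16 + V)/2)
K(-1)*(r(-1) - 25) = (-2 + sqrt(-16 - 1)/2)*((7 - 1)/(-6 - 1) - 25) = (-2 + sqrt(-17)/2)*(6/(-7) - 25) = (-2 + (I*sqrt(17))/2)*(-1/7*6 - 25) = (-2 + I*sqrt(17)/2)*(-6/7 - 25) = (-2 + I*sqrt(17)/2)*(-181/7) = 362/7 - 181*I*sqrt(17)/14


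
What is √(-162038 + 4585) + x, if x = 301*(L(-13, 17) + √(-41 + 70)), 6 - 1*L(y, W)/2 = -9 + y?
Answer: 16856 + 301*√29 + I*√157453 ≈ 18477.0 + 396.8*I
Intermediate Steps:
L(y, W) = 30 - 2*y (L(y, W) = 12 - 2*(-9 + y) = 12 + (18 - 2*y) = 30 - 2*y)
x = 16856 + 301*√29 (x = 301*((30 - 2*(-13)) + √(-41 + 70)) = 301*((30 + 26) + √29) = 301*(56 + √29) = 16856 + 301*√29 ≈ 18477.)
√(-162038 + 4585) + x = √(-162038 + 4585) + (16856 + 301*√29) = √(-157453) + (16856 + 301*√29) = I*√157453 + (16856 + 301*√29) = 16856 + 301*√29 + I*√157453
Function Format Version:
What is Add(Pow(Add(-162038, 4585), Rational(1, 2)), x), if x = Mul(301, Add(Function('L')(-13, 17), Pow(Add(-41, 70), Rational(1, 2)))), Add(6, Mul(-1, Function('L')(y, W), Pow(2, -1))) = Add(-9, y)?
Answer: Add(16856, Mul(301, Pow(29, Rational(1, 2))), Mul(I, Pow(157453, Rational(1, 2)))) ≈ Add(18477., Mul(396.80, I))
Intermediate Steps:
Function('L')(y, W) = Add(30, Mul(-2, y)) (Function('L')(y, W) = Add(12, Mul(-2, Add(-9, y))) = Add(12, Add(18, Mul(-2, y))) = Add(30, Mul(-2, y)))
x = Add(16856, Mul(301, Pow(29, Rational(1, 2)))) (x = Mul(301, Add(Add(30, Mul(-2, -13)), Pow(Add(-41, 70), Rational(1, 2)))) = Mul(301, Add(Add(30, 26), Pow(29, Rational(1, 2)))) = Mul(301, Add(56, Pow(29, Rational(1, 2)))) = Add(16856, Mul(301, Pow(29, Rational(1, 2)))) ≈ 18477.)
Add(Pow(Add(-162038, 4585), Rational(1, 2)), x) = Add(Pow(Add(-162038, 4585), Rational(1, 2)), Add(16856, Mul(301, Pow(29, Rational(1, 2))))) = Add(Pow(-157453, Rational(1, 2)), Add(16856, Mul(301, Pow(29, Rational(1, 2))))) = Add(Mul(I, Pow(157453, Rational(1, 2))), Add(16856, Mul(301, Pow(29, Rational(1, 2))))) = Add(16856, Mul(301, Pow(29, Rational(1, 2))), Mul(I, Pow(157453, Rational(1, 2))))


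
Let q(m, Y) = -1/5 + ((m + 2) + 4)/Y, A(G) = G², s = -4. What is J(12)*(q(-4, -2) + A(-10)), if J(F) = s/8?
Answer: -247/5 ≈ -49.400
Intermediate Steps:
J(F) = -½ (J(F) = -4/8 = -4*⅛ = -½)
q(m, Y) = -⅕ + (6 + m)/Y (q(m, Y) = -1*⅕ + ((2 + m) + 4)/Y = -⅕ + (6 + m)/Y)
J(12)*(q(-4, -2) + A(-10)) = -((6 - 4 - ⅕*(-2))/(-2) + (-10)²)/2 = -(-(6 - 4 + ⅖)/2 + 100)/2 = -(-½*12/5 + 100)/2 = -(-6/5 + 100)/2 = -½*494/5 = -247/5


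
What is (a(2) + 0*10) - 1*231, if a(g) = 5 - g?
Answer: -228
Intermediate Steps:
(a(2) + 0*10) - 1*231 = ((5 - 1*2) + 0*10) - 1*231 = ((5 - 2) + 0) - 231 = (3 + 0) - 231 = 3 - 231 = -228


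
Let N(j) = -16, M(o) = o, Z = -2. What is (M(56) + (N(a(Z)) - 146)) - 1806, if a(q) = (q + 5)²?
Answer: -1912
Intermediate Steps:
a(q) = (5 + q)²
(M(56) + (N(a(Z)) - 146)) - 1806 = (56 + (-16 - 146)) - 1806 = (56 - 162) - 1806 = -106 - 1806 = -1912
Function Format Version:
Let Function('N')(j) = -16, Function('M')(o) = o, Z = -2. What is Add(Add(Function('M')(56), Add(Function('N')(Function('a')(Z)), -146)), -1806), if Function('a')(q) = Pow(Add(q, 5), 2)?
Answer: -1912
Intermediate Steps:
Function('a')(q) = Pow(Add(5, q), 2)
Add(Add(Function('M')(56), Add(Function('N')(Function('a')(Z)), -146)), -1806) = Add(Add(56, Add(-16, -146)), -1806) = Add(Add(56, -162), -1806) = Add(-106, -1806) = -1912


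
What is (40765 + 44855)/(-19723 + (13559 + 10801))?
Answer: 85620/4637 ≈ 18.465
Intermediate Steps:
(40765 + 44855)/(-19723 + (13559 + 10801)) = 85620/(-19723 + 24360) = 85620/4637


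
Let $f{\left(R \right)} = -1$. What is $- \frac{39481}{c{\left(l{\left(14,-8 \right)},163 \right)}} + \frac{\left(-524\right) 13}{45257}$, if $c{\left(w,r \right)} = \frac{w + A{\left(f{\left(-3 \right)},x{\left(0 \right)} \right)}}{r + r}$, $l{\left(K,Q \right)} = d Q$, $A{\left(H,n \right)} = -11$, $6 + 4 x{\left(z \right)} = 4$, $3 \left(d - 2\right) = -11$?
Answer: $- \frac{1747482249110}{316799} \approx -5.5161 \cdot 10^{6}$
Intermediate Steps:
$d = - \frac{5}{3}$ ($d = 2 + \frac{1}{3} \left(-11\right) = 2 - \frac{11}{3} = - \frac{5}{3} \approx -1.6667$)
$x{\left(z \right)} = - \frac{1}{2}$ ($x{\left(z \right)} = - \frac{3}{2} + \frac{1}{4} \cdot 4 = - \frac{3}{2} + 1 = - \frac{1}{2}$)
$l{\left(K,Q \right)} = - \frac{5 Q}{3}$
$c{\left(w,r \right)} = \frac{-11 + w}{2 r}$ ($c{\left(w,r \right)} = \frac{w - 11}{r + r} = \frac{-11 + w}{2 r}$)
$- \frac{39481}{c{\left(l{\left(14,-8 \right)},163 \right)}} + \frac{\left(-524\right) 13}{45257} = - \frac{39481}{\frac{1}{2} \cdot \frac{1}{163} \left(-11 - - \frac{40}{3}\right)} + \frac{\left(-524\right) 13}{45257} = - \frac{39481}{\frac{1}{2} \cdot \frac{1}{163} \left(-11 + \frac{40}{3}\right)} - \frac{6812}{45257} = - \frac{39481}{\frac{1}{2} \cdot \frac{1}{163} \cdot \frac{7}{3}} - \frac{6812}{45257} = - \frac{39481}{\frac{7}{978}} - \frac{6812}{45257} = \left(-39481\right) \frac{978}{7} - \frac{6812}{45257} = - \frac{38612418}{7} - \frac{6812}{45257} = - \frac{1747482249110}{316799}$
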